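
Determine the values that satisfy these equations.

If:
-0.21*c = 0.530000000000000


Then:
c = -2.52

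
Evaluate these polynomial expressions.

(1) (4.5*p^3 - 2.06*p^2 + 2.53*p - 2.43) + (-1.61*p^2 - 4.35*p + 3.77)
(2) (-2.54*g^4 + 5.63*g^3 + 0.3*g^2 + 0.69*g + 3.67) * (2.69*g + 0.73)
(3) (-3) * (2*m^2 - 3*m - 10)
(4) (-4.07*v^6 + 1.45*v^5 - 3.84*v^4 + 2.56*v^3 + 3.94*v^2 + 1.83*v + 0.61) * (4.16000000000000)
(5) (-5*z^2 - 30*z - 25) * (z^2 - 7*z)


(1) = 4.5*p^3 - 3.67*p^2 - 1.82*p + 1.34
(2) = -6.8326*g^5 + 13.2905*g^4 + 4.9169*g^3 + 2.0751*g^2 + 10.376*g + 2.6791
(3) = -6*m^2 + 9*m + 30
(4) = -16.9312*v^6 + 6.032*v^5 - 15.9744*v^4 + 10.6496*v^3 + 16.3904*v^2 + 7.6128*v + 2.5376
(5) = -5*z^4 + 5*z^3 + 185*z^2 + 175*z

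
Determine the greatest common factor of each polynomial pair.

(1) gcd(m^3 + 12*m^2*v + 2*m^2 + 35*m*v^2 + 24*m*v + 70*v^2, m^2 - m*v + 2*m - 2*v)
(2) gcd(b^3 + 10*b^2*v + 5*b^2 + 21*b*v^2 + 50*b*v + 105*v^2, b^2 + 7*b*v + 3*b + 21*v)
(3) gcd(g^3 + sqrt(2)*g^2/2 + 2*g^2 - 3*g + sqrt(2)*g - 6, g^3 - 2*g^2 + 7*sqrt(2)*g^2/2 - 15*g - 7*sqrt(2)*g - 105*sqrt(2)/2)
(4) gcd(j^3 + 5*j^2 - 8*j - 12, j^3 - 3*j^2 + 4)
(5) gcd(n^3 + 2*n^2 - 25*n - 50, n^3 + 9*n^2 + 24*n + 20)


(1) = m + 2
(2) = gcd((b + 5)*(b + 3*v)*(b + 7*v), (b + 3)*(b + 7*v)) = b + 7*v
(3) = 1
(4) = j^2 - j - 2
(5) = n^2 + 7*n + 10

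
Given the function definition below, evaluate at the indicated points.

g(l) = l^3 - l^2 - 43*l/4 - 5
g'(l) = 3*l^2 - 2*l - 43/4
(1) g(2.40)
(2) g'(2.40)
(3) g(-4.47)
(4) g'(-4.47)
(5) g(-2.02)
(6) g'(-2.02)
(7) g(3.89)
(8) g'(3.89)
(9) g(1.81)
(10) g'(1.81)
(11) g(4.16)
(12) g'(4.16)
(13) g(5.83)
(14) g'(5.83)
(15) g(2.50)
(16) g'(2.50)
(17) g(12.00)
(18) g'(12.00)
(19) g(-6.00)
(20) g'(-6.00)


(1) = -22.74
(2) = 1.73
(3) = -66.24
(4) = 58.13
(5) = 4.39
(6) = 5.53
(7) = -3.09
(8) = 26.87
(9) = -21.80
(10) = -4.54
(11) = 4.97
(12) = 32.85
(13) = 96.49
(14) = 79.56
(15) = -22.50
(16) = 3.00
(17) = 1450.00
(18) = 397.25
(19) = -192.50
(20) = 109.25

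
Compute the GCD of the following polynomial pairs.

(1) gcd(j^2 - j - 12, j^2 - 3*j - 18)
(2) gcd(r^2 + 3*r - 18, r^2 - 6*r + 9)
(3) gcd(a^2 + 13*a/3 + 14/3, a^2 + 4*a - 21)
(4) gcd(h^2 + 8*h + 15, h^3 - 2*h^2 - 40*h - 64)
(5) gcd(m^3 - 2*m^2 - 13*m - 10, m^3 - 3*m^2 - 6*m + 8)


(1) = j + 3
(2) = r - 3
(3) = gcd((a + 2)*(a + 7/3), (a - 3)*(a + 7)) = 1
(4) = gcd((h + 3)*(h + 5), (h - 8)*(h + 2)*(h + 4)) = 1
(5) = m + 2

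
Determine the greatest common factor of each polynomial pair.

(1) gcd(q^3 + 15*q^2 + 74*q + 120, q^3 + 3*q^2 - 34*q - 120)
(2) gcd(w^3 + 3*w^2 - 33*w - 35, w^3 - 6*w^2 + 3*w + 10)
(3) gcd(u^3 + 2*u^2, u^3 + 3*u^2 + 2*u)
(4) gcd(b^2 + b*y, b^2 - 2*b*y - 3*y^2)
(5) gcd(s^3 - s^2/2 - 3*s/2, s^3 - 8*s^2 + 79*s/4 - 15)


(1) = gcd((q + 4)*(q + 5)*(q + 6), (q - 6)*(q + 4)*(q + 5)) = q^2 + 9*q + 20
(2) = gcd((w - 5)*(w + 1)*(w + 7), (w - 5)*(w - 2)*(w + 1)) = w^2 - 4*w - 5
(3) = u^2 + 2*u
(4) = b + y
(5) = s - 3/2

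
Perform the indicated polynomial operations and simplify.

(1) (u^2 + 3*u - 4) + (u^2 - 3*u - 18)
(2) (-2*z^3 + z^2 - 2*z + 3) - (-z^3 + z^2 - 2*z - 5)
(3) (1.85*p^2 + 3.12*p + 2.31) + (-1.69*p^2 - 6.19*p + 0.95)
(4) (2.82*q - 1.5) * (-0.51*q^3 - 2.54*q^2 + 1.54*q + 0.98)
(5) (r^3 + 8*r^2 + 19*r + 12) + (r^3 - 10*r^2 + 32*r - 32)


(1) = 2*u^2 - 22
(2) = 8 - z^3
(3) = 0.16*p^2 - 3.07*p + 3.26
(4) = -1.4382*q^4 - 6.3978*q^3 + 8.1528*q^2 + 0.4536*q - 1.47
(5) = 2*r^3 - 2*r^2 + 51*r - 20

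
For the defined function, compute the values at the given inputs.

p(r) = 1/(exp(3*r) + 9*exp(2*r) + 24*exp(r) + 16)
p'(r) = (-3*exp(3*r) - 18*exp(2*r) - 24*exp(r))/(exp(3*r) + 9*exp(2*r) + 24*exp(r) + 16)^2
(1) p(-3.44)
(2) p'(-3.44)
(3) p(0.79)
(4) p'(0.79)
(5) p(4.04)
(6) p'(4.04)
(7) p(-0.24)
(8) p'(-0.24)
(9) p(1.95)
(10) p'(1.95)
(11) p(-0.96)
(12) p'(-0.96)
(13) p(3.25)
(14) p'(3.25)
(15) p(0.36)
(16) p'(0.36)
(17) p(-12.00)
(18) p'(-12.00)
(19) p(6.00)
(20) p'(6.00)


(1) = 0.06
(2) = -0.00
(3) = 0.01
(4) = -0.01
(5) = 0.00
(6) = -0.00
(7) = 0.02
(8) = -0.02
(9) = 0.00
(10) = -0.00
(11) = 0.04
(12) = -0.02
(13) = 0.00
(14) = -0.00
(15) = 0.01
(16) = -0.02
(17) = 0.06
(18) = -0.00
(19) = 0.00
(20) = -0.00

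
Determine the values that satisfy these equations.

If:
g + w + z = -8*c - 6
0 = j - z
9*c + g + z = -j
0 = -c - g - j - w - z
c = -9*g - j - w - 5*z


Then:
c = -6/13
g = -18/13
j = 36/13
w = -48/13
z = 36/13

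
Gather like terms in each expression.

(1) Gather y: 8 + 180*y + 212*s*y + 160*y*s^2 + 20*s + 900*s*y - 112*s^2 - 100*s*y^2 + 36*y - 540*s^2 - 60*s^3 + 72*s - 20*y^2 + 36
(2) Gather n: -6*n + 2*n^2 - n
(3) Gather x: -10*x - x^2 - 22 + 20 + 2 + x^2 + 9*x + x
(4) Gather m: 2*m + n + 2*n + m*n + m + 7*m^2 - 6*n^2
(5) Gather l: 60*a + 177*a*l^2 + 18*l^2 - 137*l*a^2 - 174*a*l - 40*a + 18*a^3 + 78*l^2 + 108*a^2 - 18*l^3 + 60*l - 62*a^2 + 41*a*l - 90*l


(1) = -60*s^3 - 652*s^2 + 92*s + y^2*(-100*s - 20) + y*(160*s^2 + 1112*s + 216) + 44
(2) = 2*n^2 - 7*n
(3) = 0
(4) = 7*m^2 + m*(n + 3) - 6*n^2 + 3*n
(5) = 18*a^3 + 46*a^2 + 20*a - 18*l^3 + l^2*(177*a + 96) + l*(-137*a^2 - 133*a - 30)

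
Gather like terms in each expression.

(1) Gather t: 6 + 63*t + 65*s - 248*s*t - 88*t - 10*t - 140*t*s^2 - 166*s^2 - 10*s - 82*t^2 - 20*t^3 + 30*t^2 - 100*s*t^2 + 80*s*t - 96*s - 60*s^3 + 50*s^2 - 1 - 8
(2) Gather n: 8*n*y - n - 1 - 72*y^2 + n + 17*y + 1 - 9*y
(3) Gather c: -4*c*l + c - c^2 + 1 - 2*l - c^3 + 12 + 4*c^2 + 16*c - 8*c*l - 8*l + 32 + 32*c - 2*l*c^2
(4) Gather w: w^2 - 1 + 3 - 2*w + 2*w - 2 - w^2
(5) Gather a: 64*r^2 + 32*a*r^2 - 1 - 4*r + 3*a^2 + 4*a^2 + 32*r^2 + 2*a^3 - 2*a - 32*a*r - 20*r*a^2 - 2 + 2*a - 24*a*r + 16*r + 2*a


(1) = -60*s^3 - 116*s^2 - 41*s - 20*t^3 + t^2*(-100*s - 52) + t*(-140*s^2 - 168*s - 35) - 3
(2) = 8*n*y - 72*y^2 + 8*y
(3) = -c^3 + c^2*(3 - 2*l) + c*(49 - 12*l) - 10*l + 45
(4) = 0
(5) = 2*a^3 + a^2*(7 - 20*r) + a*(32*r^2 - 56*r + 2) + 96*r^2 + 12*r - 3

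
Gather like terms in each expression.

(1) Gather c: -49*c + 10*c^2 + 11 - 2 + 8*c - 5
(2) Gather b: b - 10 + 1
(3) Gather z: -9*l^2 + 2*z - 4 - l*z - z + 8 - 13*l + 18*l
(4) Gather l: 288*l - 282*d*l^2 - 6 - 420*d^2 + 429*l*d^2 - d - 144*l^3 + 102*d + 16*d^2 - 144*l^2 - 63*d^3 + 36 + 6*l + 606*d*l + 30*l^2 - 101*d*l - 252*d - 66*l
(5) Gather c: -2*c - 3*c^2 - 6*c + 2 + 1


(1) = 10*c^2 - 41*c + 4
(2) = b - 9
(3) = -9*l^2 + 5*l + z*(1 - l) + 4
(4) = -63*d^3 - 404*d^2 - 151*d - 144*l^3 + l^2*(-282*d - 114) + l*(429*d^2 + 505*d + 228) + 30
(5) = -3*c^2 - 8*c + 3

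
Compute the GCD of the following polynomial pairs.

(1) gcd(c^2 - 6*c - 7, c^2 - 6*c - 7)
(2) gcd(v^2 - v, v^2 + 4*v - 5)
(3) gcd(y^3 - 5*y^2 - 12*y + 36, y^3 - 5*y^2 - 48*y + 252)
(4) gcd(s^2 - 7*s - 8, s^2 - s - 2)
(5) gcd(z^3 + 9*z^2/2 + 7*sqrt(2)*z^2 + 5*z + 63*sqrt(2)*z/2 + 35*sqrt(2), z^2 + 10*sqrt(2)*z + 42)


(1) = gcd((c - 7)*(c + 1), (c - 7)*(c + 1)) = c^2 - 6*c - 7
(2) = v - 1
(3) = y - 6
(4) = s + 1
(5) = z + 7*sqrt(2)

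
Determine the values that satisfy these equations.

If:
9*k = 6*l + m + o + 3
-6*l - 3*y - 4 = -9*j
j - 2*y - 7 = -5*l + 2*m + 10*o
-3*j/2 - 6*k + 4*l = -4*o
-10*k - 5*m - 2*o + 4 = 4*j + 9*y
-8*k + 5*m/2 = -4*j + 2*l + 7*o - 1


Then:
j = 592/311
k = -380/311
l = -743/933
m = -8300/933
o = -301/933
y = 5570/933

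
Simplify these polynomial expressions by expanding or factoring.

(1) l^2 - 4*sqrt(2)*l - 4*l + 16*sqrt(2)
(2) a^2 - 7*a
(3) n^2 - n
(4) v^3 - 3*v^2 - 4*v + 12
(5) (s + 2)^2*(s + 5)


(1) = (l - 4)*(l - 4*sqrt(2))
(2) = a*(a - 7)
(3) = n*(n - 1)
(4) = (v - 3)*(v - 2)*(v + 2)
(5) = s^3 + 9*s^2 + 24*s + 20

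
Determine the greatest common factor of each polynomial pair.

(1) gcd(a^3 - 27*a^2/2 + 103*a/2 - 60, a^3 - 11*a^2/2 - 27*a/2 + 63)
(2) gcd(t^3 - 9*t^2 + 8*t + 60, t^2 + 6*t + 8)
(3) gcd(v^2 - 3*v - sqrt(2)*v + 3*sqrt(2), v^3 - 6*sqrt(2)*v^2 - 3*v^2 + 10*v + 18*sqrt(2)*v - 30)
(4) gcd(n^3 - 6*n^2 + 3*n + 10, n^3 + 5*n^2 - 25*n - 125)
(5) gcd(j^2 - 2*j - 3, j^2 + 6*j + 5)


(1) = gcd((a - 8)*(a - 3)*(a - 5/2), (a - 6)*(a - 3)*(a + 7/2)) = a - 3
(2) = t + 2
(3) = gcd((v - 3)*(v - sqrt(2)), (v - 3)*(v - 5*sqrt(2))*(v - sqrt(2))) = v^2 + v*(-3 - sqrt(2)) + 3*sqrt(2)
(4) = n - 5
(5) = j + 1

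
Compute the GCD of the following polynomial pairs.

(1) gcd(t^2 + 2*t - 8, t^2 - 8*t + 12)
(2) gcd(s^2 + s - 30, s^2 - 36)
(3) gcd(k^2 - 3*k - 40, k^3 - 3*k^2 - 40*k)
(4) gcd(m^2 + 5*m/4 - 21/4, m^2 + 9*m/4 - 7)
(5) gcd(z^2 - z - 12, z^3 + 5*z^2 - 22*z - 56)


(1) = t - 2
(2) = gcd((s - 5)*(s + 6), (s - 6)*(s + 6)) = s + 6
(3) = k^2 - 3*k - 40
(4) = m - 7/4
(5) = z - 4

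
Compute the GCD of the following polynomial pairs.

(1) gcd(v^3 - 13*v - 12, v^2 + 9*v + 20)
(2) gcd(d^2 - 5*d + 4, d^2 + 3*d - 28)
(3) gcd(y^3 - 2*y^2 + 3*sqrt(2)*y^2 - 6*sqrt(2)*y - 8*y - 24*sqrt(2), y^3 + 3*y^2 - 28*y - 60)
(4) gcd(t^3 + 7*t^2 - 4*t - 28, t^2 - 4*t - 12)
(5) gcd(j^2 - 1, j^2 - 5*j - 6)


(1) = 1
(2) = d - 4
(3) = gcd((y - 4)*(y + 2)*(y + 3*sqrt(2)), (y - 5)*(y + 2)*(y + 6)) = y + 2
(4) = t + 2
(5) = gcd((j - 1)*(j + 1), (j - 6)*(j + 1)) = j + 1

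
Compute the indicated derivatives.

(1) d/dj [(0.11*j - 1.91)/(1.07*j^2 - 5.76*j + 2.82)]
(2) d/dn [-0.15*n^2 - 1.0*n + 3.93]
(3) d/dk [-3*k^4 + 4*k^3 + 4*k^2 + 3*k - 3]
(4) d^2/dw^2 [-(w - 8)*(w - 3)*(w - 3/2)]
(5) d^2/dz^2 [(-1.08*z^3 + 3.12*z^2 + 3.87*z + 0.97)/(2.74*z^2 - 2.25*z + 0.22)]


(1) = (-0.1177*j^2 + 4.0874*j - 10.6914)/(1.1449*j^4 - 12.3264*j^3 + 39.2124*j^2 - 32.4864*j + 7.9524)
(2) = -0.3*n - 1.0
(3) = -12*k^3 + 12*k^2 + 8*k + 3
(4) = 25 - 6*w
(5) = (86.945472*z^3 + 35.617416*z^2 - 50.190948*z + 12.785134)/(20.570824*z^6 - 50.6763*z^5 + 46.568766*z^4 - 19.528425*z^3 + 3.739098*z^2 - 0.3267*z + 0.010648)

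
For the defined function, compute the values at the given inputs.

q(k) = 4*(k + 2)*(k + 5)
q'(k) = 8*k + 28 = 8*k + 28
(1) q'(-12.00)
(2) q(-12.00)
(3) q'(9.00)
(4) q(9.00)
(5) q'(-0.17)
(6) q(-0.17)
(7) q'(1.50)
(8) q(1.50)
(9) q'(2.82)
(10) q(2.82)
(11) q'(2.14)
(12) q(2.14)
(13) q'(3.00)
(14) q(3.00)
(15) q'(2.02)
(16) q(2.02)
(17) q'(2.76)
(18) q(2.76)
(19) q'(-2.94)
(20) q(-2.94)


(1) = -68.00
(2) = 280.00
(3) = 100.00
(4) = 616.00
(5) = 26.64
(6) = 35.36
(7) = 40.00
(8) = 91.00
(9) = 50.56
(10) = 150.77
(11) = 45.12
(12) = 118.24
(13) = 52.00
(14) = 160.00
(15) = 44.16
(16) = 112.88
(17) = 50.08
(18) = 147.75
(19) = 4.48
(20) = -7.75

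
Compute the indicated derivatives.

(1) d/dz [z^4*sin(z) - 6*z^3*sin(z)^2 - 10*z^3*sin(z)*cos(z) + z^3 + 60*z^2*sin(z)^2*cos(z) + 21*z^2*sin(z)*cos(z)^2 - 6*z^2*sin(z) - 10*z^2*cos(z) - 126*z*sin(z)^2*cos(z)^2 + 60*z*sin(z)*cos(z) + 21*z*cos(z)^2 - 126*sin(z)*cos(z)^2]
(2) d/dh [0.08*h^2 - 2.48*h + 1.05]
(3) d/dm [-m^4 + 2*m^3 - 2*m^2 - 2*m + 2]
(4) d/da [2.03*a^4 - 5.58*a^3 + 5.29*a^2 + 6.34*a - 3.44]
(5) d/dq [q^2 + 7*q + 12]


(1) = z^4*cos(z) + 4*z^3*sin(z) - 6*z^3*sin(2*z) - 10*z^3*cos(2*z) - 5*z^2*sin(z) - 15*z^2*sin(2*z) + 45*z^2*sin(3*z) - 3*z^2*cos(z)/4 + 9*z^2*cos(2*z) + 63*z^2*cos(3*z)/4 - 6*z^2 - 3*z*sin(z)/2 - 21*z*sin(2*z) + 21*z*sin(3*z)/2 - 63*z*sin(4*z) + 10*z*cos(z) + 60*z*cos(2*z) - 30*z*cos(3*z) + 30*sin(2*z) - 63*cos(z)/2 + 63*cos(2*z)^2/2 + 21*cos(2*z)/2 - 189*cos(3*z)/2 - 21
(2) = 0.16*h - 2.48
(3) = -4*m^3 + 6*m^2 - 4*m - 2
(4) = 8.12*a^3 - 16.74*a^2 + 10.58*a + 6.34
(5) = 2*q + 7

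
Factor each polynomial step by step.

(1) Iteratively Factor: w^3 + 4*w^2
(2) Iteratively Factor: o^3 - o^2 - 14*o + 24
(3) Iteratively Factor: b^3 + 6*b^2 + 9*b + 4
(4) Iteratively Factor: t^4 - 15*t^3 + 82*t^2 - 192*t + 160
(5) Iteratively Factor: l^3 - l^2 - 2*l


(1) = (w + 4)*(w^2) = w*(w + 4)*(w)
(2) = (o - 2)*(o^2 + o - 12) = (o - 2)*(o + 4)*(o - 3)
(3) = (b + 1)*(b^2 + 5*b + 4) = (b + 1)*(b + 4)*(b + 1)
(4) = (t - 4)*(t^3 - 11*t^2 + 38*t - 40) = (t - 4)^2*(t^2 - 7*t + 10) = (t - 4)^2*(t - 2)*(t - 5)
(5) = (l - 2)*(l^2 + l) = (l - 2)*(l + 1)*(l)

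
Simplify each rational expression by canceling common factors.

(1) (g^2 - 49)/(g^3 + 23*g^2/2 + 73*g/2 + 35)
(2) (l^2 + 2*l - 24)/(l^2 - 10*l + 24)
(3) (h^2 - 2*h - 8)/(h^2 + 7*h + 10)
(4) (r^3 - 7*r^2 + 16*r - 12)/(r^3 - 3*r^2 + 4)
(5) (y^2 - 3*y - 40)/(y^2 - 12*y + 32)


(1) = (2*g - 14)/(2*g^2 + 9*g + 10)
(2) = (l + 6)/(l - 6)
(3) = (h - 4)/(h + 5)
(4) = (r - 3)/(r + 1)
(5) = (y + 5)/(y - 4)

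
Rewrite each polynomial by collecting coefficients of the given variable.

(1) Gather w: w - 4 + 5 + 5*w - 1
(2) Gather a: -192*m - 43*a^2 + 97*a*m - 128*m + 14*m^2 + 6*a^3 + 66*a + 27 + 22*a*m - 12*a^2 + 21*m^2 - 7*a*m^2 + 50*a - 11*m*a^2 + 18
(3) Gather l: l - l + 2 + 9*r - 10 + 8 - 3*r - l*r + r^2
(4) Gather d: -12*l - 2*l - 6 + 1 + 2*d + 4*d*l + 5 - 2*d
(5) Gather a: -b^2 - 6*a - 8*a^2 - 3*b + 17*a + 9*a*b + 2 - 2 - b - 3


(1) = 6*w
(2) = 6*a^3 + a^2*(-11*m - 55) + a*(-7*m^2 + 119*m + 116) + 35*m^2 - 320*m + 45
(3) = -l*r + r^2 + 6*r
(4) = 4*d*l - 14*l
(5) = -8*a^2 + a*(9*b + 11) - b^2 - 4*b - 3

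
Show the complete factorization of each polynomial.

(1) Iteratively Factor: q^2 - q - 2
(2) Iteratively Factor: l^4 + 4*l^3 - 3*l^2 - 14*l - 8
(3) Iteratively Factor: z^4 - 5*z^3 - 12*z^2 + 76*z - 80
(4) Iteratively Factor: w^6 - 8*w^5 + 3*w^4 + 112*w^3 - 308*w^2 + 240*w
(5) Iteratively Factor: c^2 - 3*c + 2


(1) = (q - 2)*(q + 1)
(2) = (l - 2)*(l^3 + 6*l^2 + 9*l + 4) = (l - 2)*(l + 1)*(l^2 + 5*l + 4) = (l - 2)*(l + 1)*(l + 4)*(l + 1)
(3) = (z - 2)*(z^3 - 3*z^2 - 18*z + 40) = (z - 5)*(z - 2)*(z^2 + 2*z - 8) = (z - 5)*(z - 2)*(z + 4)*(z - 2)
(4) = (w - 2)*(w^5 - 6*w^4 - 9*w^3 + 94*w^2 - 120*w) = (w - 2)*(w + 4)*(w^4 - 10*w^3 + 31*w^2 - 30*w) = w*(w - 2)*(w + 4)*(w^3 - 10*w^2 + 31*w - 30) = w*(w - 2)^2*(w + 4)*(w^2 - 8*w + 15) = w*(w - 3)*(w - 2)^2*(w + 4)*(w - 5)
(5) = (c - 2)*(c - 1)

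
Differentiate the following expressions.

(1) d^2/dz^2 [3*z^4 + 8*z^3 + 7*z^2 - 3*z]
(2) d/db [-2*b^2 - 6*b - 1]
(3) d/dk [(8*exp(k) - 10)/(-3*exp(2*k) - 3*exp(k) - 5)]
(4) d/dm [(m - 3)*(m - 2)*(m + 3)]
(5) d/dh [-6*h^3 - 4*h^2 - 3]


(1) = 36*z^2 + 48*z + 14
(2) = -4*b - 6
(3) = (24*exp(2*k) - 60*exp(k) - 70)*exp(k)/(9*exp(4*k) + 18*exp(3*k) + 39*exp(2*k) + 30*exp(k) + 25)
(4) = 3*m^2 - 4*m - 9
(5) = 2*h*(-9*h - 4)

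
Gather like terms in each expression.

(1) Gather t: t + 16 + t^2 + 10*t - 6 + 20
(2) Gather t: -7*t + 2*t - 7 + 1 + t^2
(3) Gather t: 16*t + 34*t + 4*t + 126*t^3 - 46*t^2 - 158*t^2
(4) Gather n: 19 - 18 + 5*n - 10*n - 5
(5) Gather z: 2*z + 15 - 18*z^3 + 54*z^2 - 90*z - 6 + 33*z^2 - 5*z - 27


(1) = t^2 + 11*t + 30
(2) = t^2 - 5*t - 6
(3) = 126*t^3 - 204*t^2 + 54*t
(4) = -5*n - 4
(5) = -18*z^3 + 87*z^2 - 93*z - 18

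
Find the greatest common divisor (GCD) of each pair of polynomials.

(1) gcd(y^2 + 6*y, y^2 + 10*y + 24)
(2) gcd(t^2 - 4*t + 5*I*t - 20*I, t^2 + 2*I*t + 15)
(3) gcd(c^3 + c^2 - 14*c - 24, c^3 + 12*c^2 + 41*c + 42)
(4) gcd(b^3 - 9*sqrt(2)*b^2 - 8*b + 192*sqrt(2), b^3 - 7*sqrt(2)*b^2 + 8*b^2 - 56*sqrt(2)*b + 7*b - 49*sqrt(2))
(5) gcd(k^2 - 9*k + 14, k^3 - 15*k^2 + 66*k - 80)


(1) = y + 6
(2) = gcd((t - 4)*(t + 5*I), (t - 3*I)*(t + 5*I)) = t + 5*I
(3) = c^2 + 5*c + 6
(4) = 1
(5) = k - 2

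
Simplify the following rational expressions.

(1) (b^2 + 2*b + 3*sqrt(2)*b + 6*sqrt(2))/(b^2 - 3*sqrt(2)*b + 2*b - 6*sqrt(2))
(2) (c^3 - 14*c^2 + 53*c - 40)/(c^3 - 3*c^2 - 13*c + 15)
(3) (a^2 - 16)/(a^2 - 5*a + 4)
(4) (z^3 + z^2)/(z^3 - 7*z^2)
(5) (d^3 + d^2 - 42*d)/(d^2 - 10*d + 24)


(1) = (b + 3*sqrt(2))/(b - 3*sqrt(2))
(2) = (c - 8)/(c + 3)
(3) = (a + 4)/(a - 1)
(4) = (z + 1)/(z - 7)
(5) = (d^2 + 7*d)/(d - 4)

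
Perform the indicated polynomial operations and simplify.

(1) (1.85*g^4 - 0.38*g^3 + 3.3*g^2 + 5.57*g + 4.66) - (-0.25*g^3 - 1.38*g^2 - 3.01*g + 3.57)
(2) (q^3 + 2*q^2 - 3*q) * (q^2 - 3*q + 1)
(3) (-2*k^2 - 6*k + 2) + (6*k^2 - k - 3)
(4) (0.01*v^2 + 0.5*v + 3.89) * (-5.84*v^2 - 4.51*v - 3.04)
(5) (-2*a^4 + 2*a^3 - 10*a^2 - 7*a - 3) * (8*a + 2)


(1) = 1.85*g^4 - 0.13*g^3 + 4.68*g^2 + 8.58*g + 1.09
(2) = q^5 - q^4 - 8*q^3 + 11*q^2 - 3*q
(3) = 4*k^2 - 7*k - 1
(4) = -0.0584*v^4 - 2.9651*v^3 - 25.003*v^2 - 19.0639*v - 11.8256
(5) = -16*a^5 + 12*a^4 - 76*a^3 - 76*a^2 - 38*a - 6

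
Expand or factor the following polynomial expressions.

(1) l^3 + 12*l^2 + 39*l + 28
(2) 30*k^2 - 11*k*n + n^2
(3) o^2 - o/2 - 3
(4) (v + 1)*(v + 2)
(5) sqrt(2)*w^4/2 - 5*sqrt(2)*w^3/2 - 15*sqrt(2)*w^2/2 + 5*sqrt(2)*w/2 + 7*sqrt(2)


(1) = (l + 1)*(l + 4)*(l + 7)
(2) = (-6*k + n)*(-5*k + n)
(3) = (o - 2)*(o + 3/2)
(4) = v^2 + 3*v + 2
(5) = (w - 7)*(w - 1)*(w + 2)*(sqrt(2)*w/2 + sqrt(2)/2)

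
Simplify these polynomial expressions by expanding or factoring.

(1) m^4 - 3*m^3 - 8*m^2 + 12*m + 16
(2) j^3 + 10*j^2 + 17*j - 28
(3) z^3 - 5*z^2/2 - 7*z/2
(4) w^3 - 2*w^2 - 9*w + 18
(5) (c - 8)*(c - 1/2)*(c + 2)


(1) = (m - 4)*(m - 2)*(m + 1)*(m + 2)
(2) = (j - 1)*(j + 4)*(j + 7)
(3) = z*(z - 7/2)*(z + 1)
(4) = (w - 3)*(w - 2)*(w + 3)
(5) = c^3 - 13*c^2/2 - 13*c + 8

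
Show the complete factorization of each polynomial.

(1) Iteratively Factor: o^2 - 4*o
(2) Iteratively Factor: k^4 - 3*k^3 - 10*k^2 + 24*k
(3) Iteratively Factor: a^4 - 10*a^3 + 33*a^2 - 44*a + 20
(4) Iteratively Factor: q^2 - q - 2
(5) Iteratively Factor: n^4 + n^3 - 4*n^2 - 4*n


(1) = (o - 4)*(o)
(2) = (k + 3)*(k^3 - 6*k^2 + 8*k) = (k - 4)*(k + 3)*(k^2 - 2*k) = k*(k - 4)*(k + 3)*(k - 2)
(3) = (a - 5)*(a^3 - 5*a^2 + 8*a - 4) = (a - 5)*(a - 2)*(a^2 - 3*a + 2) = (a - 5)*(a - 2)^2*(a - 1)
(4) = (q - 2)*(q + 1)
(5) = (n)*(n^3 + n^2 - 4*n - 4) = n*(n + 2)*(n^2 - n - 2) = n*(n - 2)*(n + 2)*(n + 1)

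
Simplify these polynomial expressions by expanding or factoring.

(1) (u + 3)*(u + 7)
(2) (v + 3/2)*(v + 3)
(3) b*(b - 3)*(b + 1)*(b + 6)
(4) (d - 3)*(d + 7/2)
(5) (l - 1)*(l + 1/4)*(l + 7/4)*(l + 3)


(1) = u^2 + 10*u + 21
(2) = v^2 + 9*v/2 + 9/2
(3) = b^4 + 4*b^3 - 15*b^2 - 18*b
(4) = d^2 + d/2 - 21/2
(5) = l^4 + 4*l^3 + 23*l^2/16 - 41*l/8 - 21/16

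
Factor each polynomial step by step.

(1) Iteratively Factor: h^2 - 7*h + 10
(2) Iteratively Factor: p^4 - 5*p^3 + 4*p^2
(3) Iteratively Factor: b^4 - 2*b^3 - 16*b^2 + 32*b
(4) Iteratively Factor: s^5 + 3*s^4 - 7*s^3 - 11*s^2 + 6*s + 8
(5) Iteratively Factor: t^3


(1) = (h - 5)*(h - 2)
(2) = (p - 4)*(p^3 - p^2) = (p - 4)*(p - 1)*(p^2) = p*(p - 4)*(p - 1)*(p)
(3) = (b - 4)*(b^3 + 2*b^2 - 8*b) = b*(b - 4)*(b^2 + 2*b - 8) = b*(b - 4)*(b + 4)*(b - 2)
(4) = (s - 2)*(s^4 + 5*s^3 + 3*s^2 - 5*s - 4) = (s - 2)*(s + 4)*(s^3 + s^2 - s - 1) = (s - 2)*(s + 1)*(s + 4)*(s^2 - 1) = (s - 2)*(s + 1)^2*(s + 4)*(s - 1)
(5) = (t)*(t^2) = t^2*(t)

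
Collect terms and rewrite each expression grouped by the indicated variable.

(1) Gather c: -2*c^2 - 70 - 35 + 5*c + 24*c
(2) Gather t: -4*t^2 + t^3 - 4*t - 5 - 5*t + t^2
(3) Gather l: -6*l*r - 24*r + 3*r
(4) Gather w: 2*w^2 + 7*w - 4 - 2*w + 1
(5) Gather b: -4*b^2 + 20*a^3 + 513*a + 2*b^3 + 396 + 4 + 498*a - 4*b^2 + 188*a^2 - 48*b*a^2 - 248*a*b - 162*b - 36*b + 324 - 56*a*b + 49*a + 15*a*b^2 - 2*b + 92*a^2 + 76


(1) = -2*c^2 + 29*c - 105
(2) = t^3 - 3*t^2 - 9*t - 5
(3) = -6*l*r - 21*r
(4) = 2*w^2 + 5*w - 3
(5) = 20*a^3 + 280*a^2 + 1060*a + 2*b^3 + b^2*(15*a - 8) + b*(-48*a^2 - 304*a - 200) + 800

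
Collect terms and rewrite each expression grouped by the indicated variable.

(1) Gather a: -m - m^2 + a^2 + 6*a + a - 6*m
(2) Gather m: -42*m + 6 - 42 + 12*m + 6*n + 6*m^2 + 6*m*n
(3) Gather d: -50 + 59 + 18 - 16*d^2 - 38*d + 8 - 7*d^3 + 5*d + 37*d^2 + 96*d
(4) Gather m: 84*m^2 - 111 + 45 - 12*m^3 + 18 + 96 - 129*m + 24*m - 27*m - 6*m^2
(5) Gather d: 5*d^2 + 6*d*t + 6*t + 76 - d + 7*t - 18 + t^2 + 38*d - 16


(1) = a^2 + 7*a - m^2 - 7*m
(2) = 6*m^2 + m*(6*n - 30) + 6*n - 36
(3) = -7*d^3 + 21*d^2 + 63*d + 35
(4) = -12*m^3 + 78*m^2 - 132*m + 48
(5) = 5*d^2 + d*(6*t + 37) + t^2 + 13*t + 42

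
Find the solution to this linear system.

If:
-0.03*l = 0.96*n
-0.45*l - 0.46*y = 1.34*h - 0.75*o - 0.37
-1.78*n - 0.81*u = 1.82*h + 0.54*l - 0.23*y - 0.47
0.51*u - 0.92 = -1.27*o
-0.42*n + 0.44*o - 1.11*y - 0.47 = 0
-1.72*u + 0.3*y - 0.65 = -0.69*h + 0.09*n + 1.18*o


Then:
h = 0.17
l = 2.19
n = -0.07
o = 1.16
u = -1.09
y = 0.06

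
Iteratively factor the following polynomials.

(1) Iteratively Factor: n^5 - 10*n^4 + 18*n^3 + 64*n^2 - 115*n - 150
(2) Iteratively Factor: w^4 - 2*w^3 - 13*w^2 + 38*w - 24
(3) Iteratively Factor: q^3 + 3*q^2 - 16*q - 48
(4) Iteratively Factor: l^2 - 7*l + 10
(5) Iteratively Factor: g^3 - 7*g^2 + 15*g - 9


(1) = (n + 1)*(n^4 - 11*n^3 + 29*n^2 + 35*n - 150) = (n - 5)*(n + 1)*(n^3 - 6*n^2 - n + 30) = (n - 5)*(n - 3)*(n + 1)*(n^2 - 3*n - 10) = (n - 5)^2*(n - 3)*(n + 1)*(n + 2)
(2) = (w - 2)*(w^3 - 13*w + 12) = (w - 2)*(w + 4)*(w^2 - 4*w + 3) = (w - 3)*(w - 2)*(w + 4)*(w - 1)
(3) = (q - 4)*(q^2 + 7*q + 12) = (q - 4)*(q + 3)*(q + 4)
(4) = (l - 2)*(l - 5)
(5) = (g - 1)*(g^2 - 6*g + 9) = (g - 3)*(g - 1)*(g - 3)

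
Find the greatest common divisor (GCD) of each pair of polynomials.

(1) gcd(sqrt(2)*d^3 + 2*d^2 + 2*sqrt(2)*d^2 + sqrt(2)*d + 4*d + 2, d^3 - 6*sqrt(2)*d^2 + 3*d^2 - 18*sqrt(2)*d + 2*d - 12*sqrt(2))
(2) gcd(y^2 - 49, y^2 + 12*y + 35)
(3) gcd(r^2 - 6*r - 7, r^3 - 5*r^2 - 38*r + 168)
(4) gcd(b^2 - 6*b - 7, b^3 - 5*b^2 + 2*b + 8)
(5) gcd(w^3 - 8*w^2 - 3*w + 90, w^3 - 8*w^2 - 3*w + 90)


(1) = gcd((d + 1)*(d + sqrt(2))*(sqrt(2)*d + sqrt(2)), (d + 1)*(d + 2)*(d - 6*sqrt(2))) = d + 1
(2) = y + 7
(3) = gcd((r - 7)*(r + 1), (r - 7)*(r - 4)*(r + 6)) = r - 7
(4) = gcd((b - 7)*(b + 1), (b - 4)*(b - 2)*(b + 1)) = b + 1
(5) = gcd((w - 6)*(w - 5)*(w + 3), (w - 6)*(w - 5)*(w + 3)) = w^3 - 8*w^2 - 3*w + 90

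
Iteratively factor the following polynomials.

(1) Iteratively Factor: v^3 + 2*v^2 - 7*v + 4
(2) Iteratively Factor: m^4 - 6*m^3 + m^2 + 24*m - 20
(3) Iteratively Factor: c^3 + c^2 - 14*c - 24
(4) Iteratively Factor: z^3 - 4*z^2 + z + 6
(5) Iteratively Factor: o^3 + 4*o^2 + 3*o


(1) = (v - 1)*(v^2 + 3*v - 4) = (v - 1)^2*(v + 4)
(2) = (m - 5)*(m^3 - m^2 - 4*m + 4) = (m - 5)*(m + 2)*(m^2 - 3*m + 2) = (m - 5)*(m - 2)*(m + 2)*(m - 1)
(3) = (c - 4)*(c^2 + 5*c + 6) = (c - 4)*(c + 2)*(c + 3)
(4) = (z - 3)*(z^2 - z - 2) = (z - 3)*(z - 2)*(z + 1)
(5) = (o + 1)*(o^2 + 3*o) = (o + 1)*(o + 3)*(o)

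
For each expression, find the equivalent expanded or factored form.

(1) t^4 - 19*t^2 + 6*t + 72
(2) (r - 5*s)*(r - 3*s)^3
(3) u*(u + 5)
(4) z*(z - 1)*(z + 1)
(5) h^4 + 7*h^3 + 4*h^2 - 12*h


(1) = (t - 3)^2*(t + 2)*(t + 4)
(2) = r^4 - 14*r^3*s + 72*r^2*s^2 - 162*r*s^3 + 135*s^4
(3) = u^2 + 5*u
(4) = z^3 - z
(5) = h*(h - 1)*(h + 2)*(h + 6)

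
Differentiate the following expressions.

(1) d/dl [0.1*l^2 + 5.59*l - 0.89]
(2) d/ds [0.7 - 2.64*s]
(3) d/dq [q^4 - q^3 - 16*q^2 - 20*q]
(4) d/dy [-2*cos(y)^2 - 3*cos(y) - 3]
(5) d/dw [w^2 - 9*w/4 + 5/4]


(1) = 0.2*l + 5.59
(2) = -2.64000000000000
(3) = 4*q^3 - 3*q^2 - 32*q - 20
(4) = (4*cos(y) + 3)*sin(y)
(5) = 2*w - 9/4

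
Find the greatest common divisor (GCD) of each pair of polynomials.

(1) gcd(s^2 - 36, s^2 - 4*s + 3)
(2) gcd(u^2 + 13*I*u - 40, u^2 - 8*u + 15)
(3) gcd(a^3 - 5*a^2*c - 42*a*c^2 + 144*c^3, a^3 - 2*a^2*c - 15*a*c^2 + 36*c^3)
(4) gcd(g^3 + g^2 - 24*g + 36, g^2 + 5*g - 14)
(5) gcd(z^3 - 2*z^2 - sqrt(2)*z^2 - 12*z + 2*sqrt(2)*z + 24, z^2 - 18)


(1) = gcd((s - 6)*(s + 6), (s - 3)*(s - 1)) = 1
(2) = gcd((u + 5*I)*(u + 8*I), (u - 5)*(u - 3)) = 1
(3) = a - 3*c
(4) = gcd((g - 3)*(g - 2)*(g + 6), (g - 2)*(g + 7)) = g - 2
(5) = gcd((z - 2)*(z - 3*sqrt(2))*(z + 2*sqrt(2)), (z - 3*sqrt(2))*(z + 3*sqrt(2))) = z - 3*sqrt(2)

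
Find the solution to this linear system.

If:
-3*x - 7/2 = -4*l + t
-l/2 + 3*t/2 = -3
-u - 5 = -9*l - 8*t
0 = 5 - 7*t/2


Then:
l = 72/7
t = 10/7
u = 99
x = 169/14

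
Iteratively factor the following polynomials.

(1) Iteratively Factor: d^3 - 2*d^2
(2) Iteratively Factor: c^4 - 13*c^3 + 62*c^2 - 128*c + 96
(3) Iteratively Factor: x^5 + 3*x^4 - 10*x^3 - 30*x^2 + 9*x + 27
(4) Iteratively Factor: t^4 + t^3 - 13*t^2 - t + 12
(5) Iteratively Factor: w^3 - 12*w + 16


(1) = (d)*(d^2 - 2*d) = d^2*(d - 2)
(2) = (c - 4)*(c^3 - 9*c^2 + 26*c - 24) = (c - 4)*(c - 2)*(c^2 - 7*c + 12) = (c - 4)*(c - 3)*(c - 2)*(c - 4)
(3) = (x + 1)*(x^4 + 2*x^3 - 12*x^2 - 18*x + 27) = (x + 1)*(x + 3)*(x^3 - x^2 - 9*x + 9) = (x - 3)*(x + 1)*(x + 3)*(x^2 + 2*x - 3) = (x - 3)*(x + 1)*(x + 3)^2*(x - 1)
(4) = (t + 4)*(t^3 - 3*t^2 - t + 3) = (t - 1)*(t + 4)*(t^2 - 2*t - 3) = (t - 1)*(t + 1)*(t + 4)*(t - 3)
(5) = (w - 2)*(w^2 + 2*w - 8) = (w - 2)*(w + 4)*(w - 2)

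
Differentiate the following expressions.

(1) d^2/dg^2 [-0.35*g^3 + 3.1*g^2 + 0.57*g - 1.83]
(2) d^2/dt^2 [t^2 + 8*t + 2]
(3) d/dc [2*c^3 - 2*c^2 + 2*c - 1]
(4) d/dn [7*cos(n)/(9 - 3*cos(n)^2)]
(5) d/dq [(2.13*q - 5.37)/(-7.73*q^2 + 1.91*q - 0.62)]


(1) = 6.2 - 2.1*g
(2) = 2
(3) = 6*c^2 - 4*c + 2
(4) = 7*(sin(n)^2 - 4)*sin(n)/(3*(cos(n)^2 - 3)^2)
(5) = (16.4649*q^2 - 83.0202*q + 8.9361)/(59.7529*q^4 - 29.5286*q^3 + 13.2333*q^2 - 2.3684*q + 0.3844)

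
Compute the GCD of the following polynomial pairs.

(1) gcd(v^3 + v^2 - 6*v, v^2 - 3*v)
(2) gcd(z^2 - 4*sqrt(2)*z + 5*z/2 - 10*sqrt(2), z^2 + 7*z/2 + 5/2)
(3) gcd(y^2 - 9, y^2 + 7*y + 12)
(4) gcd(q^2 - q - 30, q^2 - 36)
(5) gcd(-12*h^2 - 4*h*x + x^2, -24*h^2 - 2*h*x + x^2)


(1) = v
(2) = z + 5/2
(3) = y + 3
(4) = q - 6
(5) = -6*h + x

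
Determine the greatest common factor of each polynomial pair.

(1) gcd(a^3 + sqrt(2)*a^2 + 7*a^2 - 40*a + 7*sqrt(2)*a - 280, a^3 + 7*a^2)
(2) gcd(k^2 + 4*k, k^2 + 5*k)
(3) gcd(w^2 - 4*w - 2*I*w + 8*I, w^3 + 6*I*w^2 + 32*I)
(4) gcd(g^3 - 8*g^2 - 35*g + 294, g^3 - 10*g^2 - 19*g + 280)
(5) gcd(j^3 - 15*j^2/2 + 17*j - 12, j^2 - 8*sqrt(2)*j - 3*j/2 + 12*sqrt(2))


(1) = gcd((a + 7)*(a - 4*sqrt(2))*(a + 5*sqrt(2)), a^2*(a + 7)) = a + 7
(2) = k
(3) = gcd((w - 4)*(w - 2*I), (w - 2*I)*(w + 4*I)^2) = w - 2*I
(4) = gcd((g - 7)^2*(g + 6), (g - 8)*(g - 7)*(g + 5)) = g - 7
(5) = j - 3/2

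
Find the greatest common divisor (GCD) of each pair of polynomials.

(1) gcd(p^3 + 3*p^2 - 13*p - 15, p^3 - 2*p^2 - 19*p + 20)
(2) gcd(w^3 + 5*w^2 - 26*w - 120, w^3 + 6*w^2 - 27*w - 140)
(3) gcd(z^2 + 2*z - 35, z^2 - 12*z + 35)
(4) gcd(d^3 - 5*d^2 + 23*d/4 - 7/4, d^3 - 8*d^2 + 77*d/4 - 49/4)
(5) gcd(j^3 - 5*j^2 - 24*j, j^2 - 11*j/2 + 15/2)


(1) = 1
(2) = gcd((w - 5)*(w + 4)*(w + 6), (w - 5)*(w + 4)*(w + 7)) = w^2 - w - 20
(3) = z - 5
(4) = d^2 - 9*d/2 + 7/2
(5) = gcd(j*(j - 8)*(j + 3), (j - 3)*(j - 5/2)) = 1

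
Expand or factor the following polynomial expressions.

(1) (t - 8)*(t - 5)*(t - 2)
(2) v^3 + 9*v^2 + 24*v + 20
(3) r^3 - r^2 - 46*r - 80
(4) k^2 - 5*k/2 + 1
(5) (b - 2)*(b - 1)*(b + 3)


(1) = t^3 - 15*t^2 + 66*t - 80
(2) = (v + 2)^2*(v + 5)
(3) = (r - 8)*(r + 2)*(r + 5)
(4) = (k - 2)*(k - 1/2)
(5) = b^3 - 7*b + 6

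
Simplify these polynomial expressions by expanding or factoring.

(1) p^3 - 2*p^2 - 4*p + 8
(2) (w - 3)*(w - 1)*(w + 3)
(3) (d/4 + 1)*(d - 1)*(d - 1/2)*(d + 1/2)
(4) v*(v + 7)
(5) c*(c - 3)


(1) = (p - 2)^2*(p + 2)
(2) = w^3 - w^2 - 9*w + 9
(3) = d^4/4 + 3*d^3/4 - 17*d^2/16 - 3*d/16 + 1/4
(4) = v^2 + 7*v
(5) = c^2 - 3*c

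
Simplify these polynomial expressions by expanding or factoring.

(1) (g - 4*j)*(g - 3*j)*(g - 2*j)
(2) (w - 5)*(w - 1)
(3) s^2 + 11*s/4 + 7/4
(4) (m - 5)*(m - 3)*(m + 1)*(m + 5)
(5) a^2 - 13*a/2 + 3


(1) = g^3 - 9*g^2*j + 26*g*j^2 - 24*j^3
(2) = w^2 - 6*w + 5
(3) = (s + 1)*(s + 7/4)
(4) = m^4 - 2*m^3 - 28*m^2 + 50*m + 75
(5) = (a - 6)*(a - 1/2)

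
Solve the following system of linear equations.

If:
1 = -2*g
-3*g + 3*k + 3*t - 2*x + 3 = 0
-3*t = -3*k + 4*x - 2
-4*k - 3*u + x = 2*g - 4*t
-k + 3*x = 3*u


Then:
g = -1/2
k = -77/114
t = -21/38
u = 433/684
x = 31/76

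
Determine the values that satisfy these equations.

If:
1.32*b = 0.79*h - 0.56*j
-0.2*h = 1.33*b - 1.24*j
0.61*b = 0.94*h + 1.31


Then:
b = -0.66
h = -1.83
j = -1.01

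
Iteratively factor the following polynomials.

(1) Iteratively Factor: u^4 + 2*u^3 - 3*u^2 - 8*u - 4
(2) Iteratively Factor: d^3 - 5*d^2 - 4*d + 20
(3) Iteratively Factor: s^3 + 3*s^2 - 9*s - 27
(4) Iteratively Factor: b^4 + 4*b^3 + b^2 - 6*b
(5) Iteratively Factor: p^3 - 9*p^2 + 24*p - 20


(1) = (u + 2)*(u^3 - 3*u - 2) = (u - 2)*(u + 2)*(u^2 + 2*u + 1) = (u - 2)*(u + 1)*(u + 2)*(u + 1)
(2) = (d + 2)*(d^2 - 7*d + 10) = (d - 2)*(d + 2)*(d - 5)
(3) = (s + 3)*(s^2 - 9) = (s + 3)^2*(s - 3)
(4) = (b + 2)*(b^3 + 2*b^2 - 3*b) = b*(b + 2)*(b^2 + 2*b - 3) = b*(b + 2)*(b + 3)*(b - 1)
(5) = (p - 2)*(p^2 - 7*p + 10) = (p - 5)*(p - 2)*(p - 2)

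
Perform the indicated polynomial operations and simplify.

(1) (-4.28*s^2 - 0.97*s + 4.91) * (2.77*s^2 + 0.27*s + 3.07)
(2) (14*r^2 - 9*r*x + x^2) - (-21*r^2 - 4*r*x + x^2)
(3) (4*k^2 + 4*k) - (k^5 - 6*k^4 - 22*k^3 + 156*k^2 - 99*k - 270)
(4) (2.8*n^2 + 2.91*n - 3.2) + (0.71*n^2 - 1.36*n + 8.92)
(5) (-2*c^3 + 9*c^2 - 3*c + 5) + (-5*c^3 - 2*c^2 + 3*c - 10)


(1) = -11.8556*s^4 - 3.8425*s^3 + 0.1992*s^2 - 1.6522*s + 15.0737
(2) = 35*r^2 - 5*r*x
(3) = -k^5 + 6*k^4 + 22*k^3 - 152*k^2 + 103*k + 270
(4) = 3.51*n^2 + 1.55*n + 5.72
(5) = -7*c^3 + 7*c^2 - 5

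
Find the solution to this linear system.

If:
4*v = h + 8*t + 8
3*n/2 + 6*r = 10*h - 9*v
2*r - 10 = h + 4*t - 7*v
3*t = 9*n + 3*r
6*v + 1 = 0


Then:
h = 268/139
n = -242/139
r = 6503/1668
t = -2209/1668
v = -1/6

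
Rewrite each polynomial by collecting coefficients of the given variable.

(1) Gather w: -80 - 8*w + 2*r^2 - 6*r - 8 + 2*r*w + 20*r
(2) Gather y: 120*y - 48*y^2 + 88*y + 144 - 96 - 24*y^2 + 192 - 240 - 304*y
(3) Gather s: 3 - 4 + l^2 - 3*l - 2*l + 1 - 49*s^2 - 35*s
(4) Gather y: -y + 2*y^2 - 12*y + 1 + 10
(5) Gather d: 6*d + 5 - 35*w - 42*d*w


(1) = 2*r^2 + 14*r + w*(2*r - 8) - 88
(2) = -72*y^2 - 96*y
(3) = l^2 - 5*l - 49*s^2 - 35*s
(4) = 2*y^2 - 13*y + 11
(5) = d*(6 - 42*w) - 35*w + 5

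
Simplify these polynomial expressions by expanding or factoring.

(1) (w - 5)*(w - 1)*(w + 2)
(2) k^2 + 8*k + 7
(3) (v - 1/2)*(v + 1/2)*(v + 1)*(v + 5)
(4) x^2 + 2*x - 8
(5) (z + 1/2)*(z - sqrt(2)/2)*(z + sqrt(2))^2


(1) = w^3 - 4*w^2 - 7*w + 10
(2) = (k + 1)*(k + 7)
(3) = v^4 + 6*v^3 + 19*v^2/4 - 3*v/2 - 5/4
(4) = (x - 2)*(x + 4)
(5) = z^4 + z^3/2 + 3*sqrt(2)*z^3/2 + 3*sqrt(2)*z^2/4 - sqrt(2)*z - sqrt(2)/2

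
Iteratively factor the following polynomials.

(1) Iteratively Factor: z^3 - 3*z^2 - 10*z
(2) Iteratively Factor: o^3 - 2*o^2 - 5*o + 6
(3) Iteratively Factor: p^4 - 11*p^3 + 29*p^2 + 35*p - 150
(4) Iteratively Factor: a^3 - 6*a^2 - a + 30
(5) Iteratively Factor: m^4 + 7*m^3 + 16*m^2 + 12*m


(1) = (z)*(z^2 - 3*z - 10) = z*(z - 5)*(z + 2)
(2) = (o + 2)*(o^2 - 4*o + 3) = (o - 3)*(o + 2)*(o - 1)
(3) = (p - 3)*(p^3 - 8*p^2 + 5*p + 50) = (p - 5)*(p - 3)*(p^2 - 3*p - 10) = (p - 5)*(p - 3)*(p + 2)*(p - 5)
(4) = (a - 5)*(a^2 - a - 6) = (a - 5)*(a - 3)*(a + 2)
(5) = (m)*(m^3 + 7*m^2 + 16*m + 12) = m*(m + 2)*(m^2 + 5*m + 6) = m*(m + 2)^2*(m + 3)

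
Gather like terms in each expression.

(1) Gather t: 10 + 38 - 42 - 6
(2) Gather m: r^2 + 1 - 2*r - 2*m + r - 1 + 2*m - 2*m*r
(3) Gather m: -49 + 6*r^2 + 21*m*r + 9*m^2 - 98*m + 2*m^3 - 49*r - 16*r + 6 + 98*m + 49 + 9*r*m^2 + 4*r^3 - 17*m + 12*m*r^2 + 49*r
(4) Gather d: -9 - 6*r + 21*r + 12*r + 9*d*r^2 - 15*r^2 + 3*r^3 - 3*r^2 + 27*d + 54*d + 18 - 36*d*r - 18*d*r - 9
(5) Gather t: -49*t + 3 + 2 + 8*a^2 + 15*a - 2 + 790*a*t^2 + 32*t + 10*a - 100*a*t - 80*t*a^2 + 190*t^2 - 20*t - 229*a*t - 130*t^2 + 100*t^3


(1) = 0
(2) = -2*m*r + r^2 - r
(3) = 2*m^3 + m^2*(9*r + 9) + m*(12*r^2 + 21*r - 17) + 4*r^3 + 6*r^2 - 16*r + 6
(4) = d*(9*r^2 - 54*r + 81) + 3*r^3 - 18*r^2 + 27*r
(5) = 8*a^2 + 25*a + 100*t^3 + t^2*(790*a + 60) + t*(-80*a^2 - 329*a - 37) + 3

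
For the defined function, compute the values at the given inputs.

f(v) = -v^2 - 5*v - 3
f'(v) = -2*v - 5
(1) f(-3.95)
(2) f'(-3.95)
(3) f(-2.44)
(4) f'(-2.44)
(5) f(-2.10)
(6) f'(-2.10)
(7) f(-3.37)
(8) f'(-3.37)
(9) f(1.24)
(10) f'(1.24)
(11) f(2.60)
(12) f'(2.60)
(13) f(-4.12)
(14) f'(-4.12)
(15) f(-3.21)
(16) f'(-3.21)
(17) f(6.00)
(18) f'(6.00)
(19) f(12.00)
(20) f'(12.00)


(1) = 1.15
(2) = 2.90
(3) = 3.25
(4) = -0.12
(5) = 3.09
(6) = -0.80
(7) = 2.49
(8) = 1.74
(9) = -10.74
(10) = -7.48
(11) = -22.76
(12) = -10.20
(13) = 0.63
(14) = 3.24
(15) = 2.75
(16) = 1.42
(17) = -69.00
(18) = -17.00
(19) = -207.00
(20) = -29.00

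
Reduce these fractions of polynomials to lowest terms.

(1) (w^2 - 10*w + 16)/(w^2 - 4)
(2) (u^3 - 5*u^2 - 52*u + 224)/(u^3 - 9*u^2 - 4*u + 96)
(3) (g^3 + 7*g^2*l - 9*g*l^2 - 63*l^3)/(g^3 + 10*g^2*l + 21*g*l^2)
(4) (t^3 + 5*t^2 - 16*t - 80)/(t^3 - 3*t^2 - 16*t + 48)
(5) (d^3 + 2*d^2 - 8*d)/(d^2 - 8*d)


(1) = (w - 8)/(w + 2)
(2) = (u + 7)/(u + 3)
(3) = (g - 3*l)/g
(4) = (t + 5)/(t - 3)
(5) = (d^2 + 2*d - 8)/(d - 8)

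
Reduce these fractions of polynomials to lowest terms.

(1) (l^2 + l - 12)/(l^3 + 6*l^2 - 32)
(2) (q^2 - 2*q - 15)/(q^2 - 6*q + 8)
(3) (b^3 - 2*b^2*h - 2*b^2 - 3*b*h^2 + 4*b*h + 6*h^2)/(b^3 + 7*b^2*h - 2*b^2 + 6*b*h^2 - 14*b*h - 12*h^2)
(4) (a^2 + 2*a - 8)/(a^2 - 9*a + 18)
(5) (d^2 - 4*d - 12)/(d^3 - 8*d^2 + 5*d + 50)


(1) = (l - 3)/(l^2 + 2*l - 8)
(2) = (q^2 - 2*q - 15)/(q^2 - 6*q + 8)
(3) = (b - 3*h)/(b + 6*h)
(4) = (a^2 + 2*a - 8)/(a^2 - 9*a + 18)
(5) = (d - 6)/(d^2 - 10*d + 25)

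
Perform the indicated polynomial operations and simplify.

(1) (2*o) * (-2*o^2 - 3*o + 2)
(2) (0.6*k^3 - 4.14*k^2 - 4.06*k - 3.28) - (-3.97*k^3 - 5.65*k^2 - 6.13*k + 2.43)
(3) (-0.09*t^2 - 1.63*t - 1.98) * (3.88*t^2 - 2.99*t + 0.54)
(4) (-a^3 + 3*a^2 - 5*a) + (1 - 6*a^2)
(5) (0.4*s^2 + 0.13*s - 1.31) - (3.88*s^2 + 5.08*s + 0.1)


(1) = -4*o^3 - 6*o^2 + 4*o
(2) = 4.57*k^3 + 1.51*k^2 + 2.07*k - 5.71
(3) = -0.3492*t^4 - 6.0553*t^3 - 2.8573*t^2 + 5.04*t - 1.0692
(4) = -a^3 - 3*a^2 - 5*a + 1
(5) = -3.48*s^2 - 4.95*s - 1.41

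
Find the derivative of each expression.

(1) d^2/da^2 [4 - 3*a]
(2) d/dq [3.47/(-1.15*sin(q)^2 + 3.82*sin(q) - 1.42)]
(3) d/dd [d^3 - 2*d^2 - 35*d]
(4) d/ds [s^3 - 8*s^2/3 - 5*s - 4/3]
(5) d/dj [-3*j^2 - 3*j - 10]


(1) = 0
(2) = (7.981*sin(q) - 13.2554)*cos(q)/(1.15*sin(q)^2 - 3.82*sin(q) + 1.42)^2
(3) = 3*d^2 - 4*d - 35
(4) = 3*s^2 - 16*s/3 - 5
(5) = -6*j - 3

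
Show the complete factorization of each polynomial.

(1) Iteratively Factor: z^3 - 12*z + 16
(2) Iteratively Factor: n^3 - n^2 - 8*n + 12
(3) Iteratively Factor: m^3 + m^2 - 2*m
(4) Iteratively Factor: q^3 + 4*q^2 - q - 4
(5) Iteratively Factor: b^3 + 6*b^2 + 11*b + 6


(1) = (z - 2)*(z^2 + 2*z - 8) = (z - 2)*(z + 4)*(z - 2)
(2) = (n - 2)*(n^2 + n - 6) = (n - 2)^2*(n + 3)
(3) = (m - 1)*(m^2 + 2*m) = m*(m - 1)*(m + 2)
(4) = (q + 4)*(q^2 - 1) = (q + 1)*(q + 4)*(q - 1)
(5) = (b + 1)*(b^2 + 5*b + 6) = (b + 1)*(b + 3)*(b + 2)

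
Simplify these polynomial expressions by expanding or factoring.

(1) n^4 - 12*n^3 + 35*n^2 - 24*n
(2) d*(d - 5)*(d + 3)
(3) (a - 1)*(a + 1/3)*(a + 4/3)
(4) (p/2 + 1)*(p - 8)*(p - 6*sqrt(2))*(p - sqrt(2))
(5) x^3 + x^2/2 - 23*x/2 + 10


(1) = n*(n - 8)*(n - 3)*(n - 1)
(2) = d^3 - 2*d^2 - 15*d
(3) = a^3 + 2*a^2/3 - 11*a/9 - 4/9
(4) = p^4/2 - 7*sqrt(2)*p^3/2 - 3*p^3 - 2*p^2 + 21*sqrt(2)*p^2 - 36*p + 56*sqrt(2)*p - 96
(5) = (x - 5/2)*(x - 1)*(x + 4)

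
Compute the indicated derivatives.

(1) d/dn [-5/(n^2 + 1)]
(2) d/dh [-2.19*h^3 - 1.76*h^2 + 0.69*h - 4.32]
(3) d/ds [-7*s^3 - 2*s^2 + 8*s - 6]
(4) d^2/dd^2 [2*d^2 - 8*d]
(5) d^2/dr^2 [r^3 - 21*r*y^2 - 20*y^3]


(1) = 10*n/(n^2 + 1)^2
(2) = -6.57*h^2 - 3.52*h + 0.69
(3) = -21*s^2 - 4*s + 8
(4) = 4
(5) = 6*r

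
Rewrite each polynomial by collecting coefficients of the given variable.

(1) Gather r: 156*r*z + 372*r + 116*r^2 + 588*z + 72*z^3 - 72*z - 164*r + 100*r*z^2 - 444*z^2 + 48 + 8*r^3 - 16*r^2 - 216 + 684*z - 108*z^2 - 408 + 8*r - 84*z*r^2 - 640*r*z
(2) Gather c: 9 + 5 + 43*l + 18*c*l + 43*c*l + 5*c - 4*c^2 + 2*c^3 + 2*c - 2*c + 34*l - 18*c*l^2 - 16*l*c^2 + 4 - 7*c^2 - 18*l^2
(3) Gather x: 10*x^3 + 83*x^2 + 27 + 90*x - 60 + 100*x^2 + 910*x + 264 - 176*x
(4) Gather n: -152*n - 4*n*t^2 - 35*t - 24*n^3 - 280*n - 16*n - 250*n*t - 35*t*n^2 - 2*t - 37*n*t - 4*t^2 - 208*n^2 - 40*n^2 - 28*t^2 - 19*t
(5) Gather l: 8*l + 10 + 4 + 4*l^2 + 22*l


(1) = 8*r^3 + r^2*(100 - 84*z) + r*(100*z^2 - 484*z + 216) + 72*z^3 - 552*z^2 + 1200*z - 576
(2) = 2*c^3 + c^2*(-16*l - 11) + c*(-18*l^2 + 61*l + 5) - 18*l^2 + 77*l + 18
(3) = 10*x^3 + 183*x^2 + 824*x + 231
(4) = -24*n^3 + n^2*(-35*t - 248) + n*(-4*t^2 - 287*t - 448) - 32*t^2 - 56*t
(5) = 4*l^2 + 30*l + 14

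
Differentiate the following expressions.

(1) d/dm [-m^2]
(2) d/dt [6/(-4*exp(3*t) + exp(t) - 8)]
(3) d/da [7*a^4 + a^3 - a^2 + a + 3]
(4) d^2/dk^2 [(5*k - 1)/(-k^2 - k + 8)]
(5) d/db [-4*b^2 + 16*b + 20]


(1) = -2*m
(2) = (72*exp(2*t) - 6)*exp(t)/(4*exp(3*t) - exp(t) + 8)^2
(3) = 28*a^3 + 3*a^2 - 2*a + 1
(4) = 2*(-(2*k + 1)^2*(5*k - 1) + (15*k + 4)*(k^2 + k - 8))/(k^2 + k - 8)^3
(5) = 16 - 8*b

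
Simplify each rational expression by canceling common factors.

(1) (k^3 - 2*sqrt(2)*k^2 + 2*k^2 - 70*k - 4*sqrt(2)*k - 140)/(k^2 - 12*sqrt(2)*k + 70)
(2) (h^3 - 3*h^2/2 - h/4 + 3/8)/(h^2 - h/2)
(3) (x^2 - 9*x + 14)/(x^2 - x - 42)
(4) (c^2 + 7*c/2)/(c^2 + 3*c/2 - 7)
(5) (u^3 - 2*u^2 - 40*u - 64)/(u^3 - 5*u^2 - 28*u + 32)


(1) = (k^2 + k*(2 + 5*sqrt(2)) + 10*sqrt(2))/(k - 5*sqrt(2))
(2) = (4*h^2 - 4*h - 3)/(4*h)
(3) = (x - 2)/(x + 6)
(4) = c/(c - 2)
(5) = (u + 2)/(u - 1)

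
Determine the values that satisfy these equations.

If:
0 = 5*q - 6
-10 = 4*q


Then:
No Solution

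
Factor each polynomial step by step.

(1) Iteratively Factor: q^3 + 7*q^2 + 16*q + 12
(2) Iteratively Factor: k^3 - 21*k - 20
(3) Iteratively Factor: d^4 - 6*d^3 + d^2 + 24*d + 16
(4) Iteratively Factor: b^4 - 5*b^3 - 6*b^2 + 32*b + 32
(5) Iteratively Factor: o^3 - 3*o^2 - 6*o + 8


(1) = (q + 3)*(q^2 + 4*q + 4) = (q + 2)*(q + 3)*(q + 2)
(2) = (k - 5)*(k^2 + 5*k + 4) = (k - 5)*(k + 1)*(k + 4)
(3) = (d + 1)*(d^3 - 7*d^2 + 8*d + 16) = (d - 4)*(d + 1)*(d^2 - 3*d - 4) = (d - 4)*(d + 1)^2*(d - 4)
(4) = (b - 4)*(b^3 - b^2 - 10*b - 8) = (b - 4)*(b + 2)*(b^2 - 3*b - 4) = (b - 4)*(b + 1)*(b + 2)*(b - 4)
(5) = (o - 4)*(o^2 + o - 2) = (o - 4)*(o - 1)*(o + 2)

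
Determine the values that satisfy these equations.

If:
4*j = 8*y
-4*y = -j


Then:
j = 0
y = 0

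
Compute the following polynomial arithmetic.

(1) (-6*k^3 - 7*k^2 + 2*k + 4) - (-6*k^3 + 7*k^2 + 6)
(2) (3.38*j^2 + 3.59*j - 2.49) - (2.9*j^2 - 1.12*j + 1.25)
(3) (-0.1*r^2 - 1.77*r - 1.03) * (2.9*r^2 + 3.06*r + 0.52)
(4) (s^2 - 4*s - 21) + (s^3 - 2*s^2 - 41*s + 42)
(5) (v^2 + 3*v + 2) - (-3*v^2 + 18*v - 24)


(1) = -14*k^2 + 2*k - 2
(2) = 0.48*j^2 + 4.71*j - 3.74
(3) = -0.29*r^4 - 5.439*r^3 - 8.4552*r^2 - 4.0722*r - 0.5356
(4) = s^3 - s^2 - 45*s + 21
(5) = 4*v^2 - 15*v + 26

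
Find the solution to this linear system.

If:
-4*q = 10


Then:
q = -5/2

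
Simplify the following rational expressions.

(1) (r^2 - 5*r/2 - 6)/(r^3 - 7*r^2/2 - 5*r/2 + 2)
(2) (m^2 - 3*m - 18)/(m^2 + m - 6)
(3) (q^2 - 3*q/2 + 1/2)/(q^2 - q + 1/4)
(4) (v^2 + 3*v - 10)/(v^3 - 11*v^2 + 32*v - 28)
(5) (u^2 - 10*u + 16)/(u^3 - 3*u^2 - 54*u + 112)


(1) = (2*r + 3)/(2*r^2 + r - 1)
(2) = (m - 6)/(m - 2)
(3) = (2*q - 2)/(2*q - 1)
(4) = (v + 5)/(v^2 - 9*v + 14)
(5) = 1/(u + 7)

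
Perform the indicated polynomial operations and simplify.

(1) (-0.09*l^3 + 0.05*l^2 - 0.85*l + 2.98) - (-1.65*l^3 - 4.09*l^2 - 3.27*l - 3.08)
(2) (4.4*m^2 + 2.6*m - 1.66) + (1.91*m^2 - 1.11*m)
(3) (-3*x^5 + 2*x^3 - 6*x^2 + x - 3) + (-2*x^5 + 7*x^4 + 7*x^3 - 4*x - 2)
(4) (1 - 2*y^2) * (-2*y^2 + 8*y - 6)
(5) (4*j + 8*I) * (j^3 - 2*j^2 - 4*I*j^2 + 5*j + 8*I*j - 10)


(1) = 1.56*l^3 + 4.14*l^2 + 2.42*l + 6.06
(2) = 6.31*m^2 + 1.49*m - 1.66
(3) = -5*x^5 + 7*x^4 + 9*x^3 - 6*x^2 - 3*x - 5
(4) = 4*y^4 - 16*y^3 + 10*y^2 + 8*y - 6
(5) = 4*j^4 - 8*j^3 - 8*I*j^3 + 52*j^2 + 16*I*j^2 - 104*j + 40*I*j - 80*I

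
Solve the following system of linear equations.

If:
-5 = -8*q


Then:
q = 5/8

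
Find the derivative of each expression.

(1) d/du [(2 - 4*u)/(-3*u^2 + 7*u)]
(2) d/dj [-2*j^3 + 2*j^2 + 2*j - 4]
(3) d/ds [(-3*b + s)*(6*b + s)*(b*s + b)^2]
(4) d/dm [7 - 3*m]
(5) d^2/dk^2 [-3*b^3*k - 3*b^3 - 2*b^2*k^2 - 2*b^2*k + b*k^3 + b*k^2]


(1) = 2*(-6*u^2 + 6*u - 7)/(u^2*(9*u^2 - 42*u + 49))
(2) = -6*j^2 + 4*j + 2
(3) = b^2*(s + 1)*((-3*b + s)*(s + 1) - 2*(3*b - s)*(6*b + s) + (6*b + s)*(s + 1))
(4) = -3
(5) = 2*b*(-2*b + 3*k + 1)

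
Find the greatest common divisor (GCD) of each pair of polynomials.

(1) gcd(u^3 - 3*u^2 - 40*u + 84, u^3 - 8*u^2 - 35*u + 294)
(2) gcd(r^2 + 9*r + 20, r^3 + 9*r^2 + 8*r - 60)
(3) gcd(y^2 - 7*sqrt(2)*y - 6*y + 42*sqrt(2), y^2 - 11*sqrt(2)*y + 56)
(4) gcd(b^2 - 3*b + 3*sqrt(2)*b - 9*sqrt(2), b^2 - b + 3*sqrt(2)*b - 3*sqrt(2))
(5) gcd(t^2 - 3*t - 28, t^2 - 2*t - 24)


(1) = gcd((u - 7)*(u - 2)*(u + 6), (u - 7)^2*(u + 6)) = u^2 - u - 42
(2) = gcd((r + 4)*(r + 5), (r - 2)*(r + 5)*(r + 6)) = r + 5
(3) = y - 7*sqrt(2)
(4) = b + 3*sqrt(2)
(5) = gcd((t - 7)*(t + 4), (t - 6)*(t + 4)) = t + 4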